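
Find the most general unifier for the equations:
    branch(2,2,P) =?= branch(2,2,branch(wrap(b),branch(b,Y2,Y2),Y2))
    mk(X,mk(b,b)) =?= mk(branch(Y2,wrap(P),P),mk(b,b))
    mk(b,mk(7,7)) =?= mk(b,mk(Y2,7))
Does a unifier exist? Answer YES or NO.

Decompose branch/3: 2 =?= 2,  2 =?= 2,  P =?= branch(wrap(b),branch(b,Y2,Y2),Y2).
Delete trivial equation 2 =?= 2.
Delete trivial equation 2 =?= 2.
Bind P := branch(wrap(b),branch(b,Y2,Y2),Y2); substituting into the one remaining equation that mentions P gives: mk(X,mk(b,b)) =?= mk(branch(Y2,wrap(branch(wrap(b),branch(b,Y2,Y2),Y2)),branch(wrap(b),branch(b,Y2,Y2),Y2)),mk(b,b)).
Decompose mk/2: X =?= branch(Y2,wrap(branch(wrap(b),branch(b,Y2,Y2),Y2)),branch(wrap(b),branch(b,Y2,Y2),Y2)),  mk(b,b) =?= mk(b,b).
Bind X := branch(Y2,wrap(branch(wrap(b),branch(b,Y2,Y2),Y2)),branch(wrap(b),branch(b,Y2,Y2),Y2)); no other remaining equation mentions X.
Delete trivial equation mk(b,b) =?= mk(b,b).
Decompose mk/2: b =?= b,  mk(7,7) =?= mk(Y2,7).
Delete trivial equation b =?= b.
Decompose mk/2: 7 =?= Y2,  7 =?= 7.
Bind Y2 := 7; no other remaining equation mentions Y2. Substituting into the earlier bindings gives P := branch(wrap(b),branch(b,7,7),7), X := branch(7,wrap(branch(wrap(b),branch(b,7,7),7)),branch(wrap(b),branch(b,7,7),7)).
Delete trivial equation 7 =?= 7.
No equations remain and no clash or occurs-check failure arose, so a unifier exists.

YES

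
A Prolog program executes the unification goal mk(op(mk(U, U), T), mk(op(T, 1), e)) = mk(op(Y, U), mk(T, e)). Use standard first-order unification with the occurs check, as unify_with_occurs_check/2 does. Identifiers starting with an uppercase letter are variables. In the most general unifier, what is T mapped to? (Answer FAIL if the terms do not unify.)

Decompose mk/2: op(mk(U, U), T) = op(Y, U),  mk(op(T, 1), e) = mk(T, e).
Decompose op/2: mk(U, U) = Y,  T = U.
Bind Y := mk(U, U); no other remaining equation mentions Y.
Bind T := U; substituting into the remaining equation gives: mk(op(U, 1), e) = mk(U, e).
Decompose mk/2: op(U, 1) = U,  e = e.
Occurs check fails: U occurs in op(U, 1); the equation U = op(U, 1) has no finite solution.

FAIL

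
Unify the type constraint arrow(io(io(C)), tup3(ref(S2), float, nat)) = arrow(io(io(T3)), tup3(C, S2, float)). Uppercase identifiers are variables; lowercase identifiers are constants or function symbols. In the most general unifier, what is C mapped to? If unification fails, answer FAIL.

FAIL

Decompose arrow/2: io(io(C)) = io(io(T3)),  tup3(ref(S2), float, nat) = tup3(C, S2, float).
Decompose io/1: io(C) = io(T3).
Decompose io/1: C = T3.
Bind C := T3; substituting into the remaining equation gives: tup3(ref(S2), float, nat) = tup3(T3, S2, float).
Decompose tup3/3: ref(S2) = T3,  float = S2,  nat = float.
Bind T3 := ref(S2); no other remaining equation mentions T3. Substituting into the earlier binding gives C := ref(S2).
Bind S2 := float; no other remaining equation mentions S2. Substituting into the earlier bindings gives C := ref(float), T3 := ref(float).
Clash: constants nat and float differ; no unifier exists.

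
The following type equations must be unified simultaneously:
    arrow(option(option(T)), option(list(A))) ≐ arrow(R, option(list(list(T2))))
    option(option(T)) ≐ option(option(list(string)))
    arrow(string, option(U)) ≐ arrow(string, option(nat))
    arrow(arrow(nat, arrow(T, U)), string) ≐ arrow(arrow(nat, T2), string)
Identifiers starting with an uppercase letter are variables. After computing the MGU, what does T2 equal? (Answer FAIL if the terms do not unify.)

Decompose arrow/2: option(option(T)) ≐ R,  option(list(A)) ≐ option(list(list(T2))).
Bind R := option(option(T)); no other remaining equation mentions R.
Decompose option/1: list(A) ≐ list(list(T2)).
Decompose list/1: A ≐ list(T2).
Bind A := list(T2); no other remaining equation mentions A.
Decompose option/1: option(T) ≐ option(list(string)).
Decompose option/1: T ≐ list(string).
Bind T := list(string); substituting into the one remaining equation that mentions T gives: arrow(arrow(nat, arrow(list(string), U)), string) ≐ arrow(arrow(nat, T2), string). Substituting into the earlier binding gives R := option(option(list(string))).
Decompose arrow/2: string ≐ string,  option(U) ≐ option(nat).
Delete trivial equation string ≐ string.
Decompose option/1: U ≐ nat.
Bind U := nat; substituting into the remaining equation gives: arrow(arrow(nat, arrow(list(string), nat)), string) ≐ arrow(arrow(nat, T2), string).
Decompose arrow/2: arrow(nat, arrow(list(string), nat)) ≐ arrow(nat, T2),  string ≐ string.
Decompose arrow/2: nat ≐ nat,  arrow(list(string), nat) ≐ T2.
Delete trivial equation nat ≐ nat.
Bind T2 := arrow(list(string), nat); no other remaining equation mentions T2. Substituting into the earlier binding gives A := list(arrow(list(string), nat)).
Delete trivial equation string ≐ string.
MGU = { R ↦ option(option(list(string))), A ↦ list(arrow(list(string), nat)), T ↦ list(string), U ↦ nat, T2 ↦ arrow(list(string), nat) }, so T2 ↦ arrow(list(string), nat).

arrow(list(string), nat)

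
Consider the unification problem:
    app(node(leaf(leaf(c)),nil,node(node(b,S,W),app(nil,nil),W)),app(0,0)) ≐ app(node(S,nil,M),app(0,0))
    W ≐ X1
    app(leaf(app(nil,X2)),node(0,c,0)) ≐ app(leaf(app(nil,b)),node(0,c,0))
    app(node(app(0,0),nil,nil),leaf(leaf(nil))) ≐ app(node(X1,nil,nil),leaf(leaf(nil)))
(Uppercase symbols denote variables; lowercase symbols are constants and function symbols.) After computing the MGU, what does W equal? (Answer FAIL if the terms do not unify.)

Decompose app/2: node(leaf(leaf(c)),nil,node(node(b,S,W),app(nil,nil),W)) ≐ node(S,nil,M),  app(0,0) ≐ app(0,0).
Decompose node/3: leaf(leaf(c)) ≐ S,  nil ≐ nil,  node(node(b,S,W),app(nil,nil),W) ≐ M.
Bind S := leaf(leaf(c)); substituting into the one remaining equation that mentions S gives: node(node(b,leaf(leaf(c)),W),app(nil,nil),W) ≐ M.
Delete trivial equation nil ≐ nil.
Bind M := node(node(b,leaf(leaf(c)),W),app(nil,nil),W); no other remaining equation mentions M.
Delete trivial equation app(0,0) ≐ app(0,0).
Bind W := X1; no other remaining equation mentions W. Substituting into the earlier binding gives M := node(node(b,leaf(leaf(c)),X1),app(nil,nil),X1).
Decompose app/2: leaf(app(nil,X2)) ≐ leaf(app(nil,b)),  node(0,c,0) ≐ node(0,c,0).
Decompose leaf/1: app(nil,X2) ≐ app(nil,b).
Decompose app/2: nil ≐ nil,  X2 ≐ b.
Delete trivial equation nil ≐ nil.
Bind X2 := b; no other remaining equation mentions X2.
Delete trivial equation node(0,c,0) ≐ node(0,c,0).
Decompose app/2: node(app(0,0),nil,nil) ≐ node(X1,nil,nil),  leaf(leaf(nil)) ≐ leaf(leaf(nil)).
Decompose node/3: app(0,0) ≐ X1,  nil ≐ nil,  nil ≐ nil.
Bind X1 := app(0,0); no other remaining equation mentions X1. Substituting into the earlier bindings gives M := node(node(b,leaf(leaf(c)),app(0,0)),app(nil,nil),app(0,0)), W := app(0,0).
Delete trivial equation nil ≐ nil.
Delete trivial equation nil ≐ nil.
Delete trivial equation leaf(leaf(nil)) ≐ leaf(leaf(nil)).
MGU = { S := leaf(leaf(c)), M := node(node(b,leaf(leaf(c)),app(0,0)),app(nil,nil),app(0,0)), W := app(0,0), X2 := b, X1 := app(0,0) }, so W := app(0,0).

app(0,0)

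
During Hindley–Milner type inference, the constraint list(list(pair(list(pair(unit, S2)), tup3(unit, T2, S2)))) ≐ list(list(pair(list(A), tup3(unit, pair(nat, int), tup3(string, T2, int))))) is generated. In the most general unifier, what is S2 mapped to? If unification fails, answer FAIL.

tup3(string, pair(nat, int), int)

Decompose list/1: list(pair(list(pair(unit, S2)), tup3(unit, T2, S2))) ≐ list(pair(list(A), tup3(unit, pair(nat, int), tup3(string, T2, int)))).
Decompose list/1: pair(list(pair(unit, S2)), tup3(unit, T2, S2)) ≐ pair(list(A), tup3(unit, pair(nat, int), tup3(string, T2, int))).
Decompose pair/2: list(pair(unit, S2)) ≐ list(A),  tup3(unit, T2, S2) ≐ tup3(unit, pair(nat, int), tup3(string, T2, int)).
Decompose list/1: pair(unit, S2) ≐ A.
Bind A := pair(unit, S2); no other remaining equation mentions A.
Decompose tup3/3: unit ≐ unit,  T2 ≐ pair(nat, int),  S2 ≐ tup3(string, T2, int).
Delete trivial equation unit ≐ unit.
Bind T2 := pair(nat, int); substituting into the remaining equation gives: S2 ≐ tup3(string, pair(nat, int), int).
Bind S2 := tup3(string, pair(nat, int), int). Substituting into the earlier binding gives A := pair(unit, tup3(string, pair(nat, int), int)).
MGU = { A := pair(unit, tup3(string, pair(nat, int), int)), T2 := pair(nat, int), S2 := tup3(string, pair(nat, int), int) }, so S2 := tup3(string, pair(nat, int), int).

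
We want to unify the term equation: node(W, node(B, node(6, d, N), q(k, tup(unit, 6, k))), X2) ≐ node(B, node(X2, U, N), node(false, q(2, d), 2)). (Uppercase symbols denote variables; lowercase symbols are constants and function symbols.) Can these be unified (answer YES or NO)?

Decompose node/3: W ≐ B,  node(B, node(6, d, N), q(k, tup(unit, 6, k))) ≐ node(X2, U, N),  X2 ≐ node(false, q(2, d), 2).
Bind W := B; no other remaining equation mentions W.
Decompose node/3: B ≐ X2,  node(6, d, N) ≐ U,  q(k, tup(unit, 6, k)) ≐ N.
Bind B := X2; no other remaining equation mentions B. Substituting into the earlier binding gives W := X2.
Bind U := node(6, d, N); no other remaining equation mentions U.
Bind N := q(k, tup(unit, 6, k)); no other remaining equation mentions N. Substituting into the earlier binding gives U := node(6, d, q(k, tup(unit, 6, k))).
Bind X2 := node(false, q(2, d), 2). Substituting into the earlier bindings gives W := node(false, q(2, d), 2), B := node(false, q(2, d), 2).
No equations remain and no clash or occurs-check failure arose, so a unifier exists.

YES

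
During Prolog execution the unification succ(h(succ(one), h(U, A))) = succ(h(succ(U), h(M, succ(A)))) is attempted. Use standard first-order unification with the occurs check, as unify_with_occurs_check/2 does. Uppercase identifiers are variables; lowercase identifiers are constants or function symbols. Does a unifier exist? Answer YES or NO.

NO

Decompose succ/1: h(succ(one), h(U, A)) = h(succ(U), h(M, succ(A))).
Decompose h/2: succ(one) = succ(U),  h(U, A) = h(M, succ(A)).
Decompose succ/1: one = U.
Bind U := one; substituting into the remaining equation gives: h(one, A) = h(M, succ(A)).
Decompose h/2: one = M,  A = succ(A).
Bind M := one; no other remaining equation mentions M.
Occurs check fails: A occurs in succ(A); the equation A = succ(A) has no finite solution.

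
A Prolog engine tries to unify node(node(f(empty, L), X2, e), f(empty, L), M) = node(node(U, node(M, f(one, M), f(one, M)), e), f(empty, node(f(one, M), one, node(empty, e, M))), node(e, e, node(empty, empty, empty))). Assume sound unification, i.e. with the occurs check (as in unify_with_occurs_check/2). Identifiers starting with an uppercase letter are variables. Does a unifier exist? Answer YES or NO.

YES

Decompose node/3: node(f(empty, L), X2, e) = node(U, node(M, f(one, M), f(one, M)), e),  f(empty, L) = f(empty, node(f(one, M), one, node(empty, e, M))),  M = node(e, e, node(empty, empty, empty)).
Decompose node/3: f(empty, L) = U,  X2 = node(M, f(one, M), f(one, M)),  e = e.
Bind U := f(empty, L); no other remaining equation mentions U.
Bind X2 := node(M, f(one, M), f(one, M)); no other remaining equation mentions X2.
Delete trivial equation e = e.
Decompose f/2: empty = empty,  L = node(f(one, M), one, node(empty, e, M)).
Delete trivial equation empty = empty.
Bind L := node(f(one, M), one, node(empty, e, M)); no other remaining equation mentions L. Substituting into the earlier binding gives U := f(empty, node(f(one, M), one, node(empty, e, M))).
Bind M := node(e, e, node(empty, empty, empty)). Substituting into the earlier bindings gives U := f(empty, node(f(one, node(e, e, node(empty, empty, empty))), one, node(empty, e, node(e, e, node(empty, empty, empty))))), X2 := node(node(e, e, node(empty, empty, empty)), f(one, node(e, e, node(empty, empty, empty))), f(one, node(e, e, node(empty, empty, empty)))), L := node(f(one, node(e, e, node(empty, empty, empty))), one, node(empty, e, node(e, e, node(empty, empty, empty)))).
No equations remain and no clash or occurs-check failure arose, so a unifier exists.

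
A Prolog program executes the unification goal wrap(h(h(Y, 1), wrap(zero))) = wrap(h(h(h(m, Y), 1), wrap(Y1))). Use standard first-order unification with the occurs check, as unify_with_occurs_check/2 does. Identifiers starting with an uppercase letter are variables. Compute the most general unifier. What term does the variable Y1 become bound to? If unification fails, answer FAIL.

Decompose wrap/1: h(h(Y, 1), wrap(zero)) = h(h(h(m, Y), 1), wrap(Y1)).
Decompose h/2: h(Y, 1) = h(h(m, Y), 1),  wrap(zero) = wrap(Y1).
Decompose h/2: Y = h(m, Y),  1 = 1.
Occurs check fails: Y occurs in h(m, Y); the equation Y = h(m, Y) has no finite solution.

FAIL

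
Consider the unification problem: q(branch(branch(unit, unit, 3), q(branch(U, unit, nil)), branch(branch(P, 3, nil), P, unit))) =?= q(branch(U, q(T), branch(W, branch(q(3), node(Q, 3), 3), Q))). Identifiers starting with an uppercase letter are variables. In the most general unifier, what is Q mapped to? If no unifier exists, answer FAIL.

unit

Decompose q/1: branch(branch(unit, unit, 3), q(branch(U, unit, nil)), branch(branch(P, 3, nil), P, unit)) =?= branch(U, q(T), branch(W, branch(q(3), node(Q, 3), 3), Q)).
Decompose branch/3: branch(unit, unit, 3) =?= U,  q(branch(U, unit, nil)) =?= q(T),  branch(branch(P, 3, nil), P, unit) =?= branch(W, branch(q(3), node(Q, 3), 3), Q).
Bind U := branch(unit, unit, 3); substituting into the one remaining equation that mentions U gives: q(branch(branch(unit, unit, 3), unit, nil)) =?= q(T).
Decompose q/1: branch(branch(unit, unit, 3), unit, nil) =?= T.
Bind T := branch(branch(unit, unit, 3), unit, nil); no other remaining equation mentions T.
Decompose branch/3: branch(P, 3, nil) =?= W,  P =?= branch(q(3), node(Q, 3), 3),  unit =?= Q.
Bind W := branch(P, 3, nil); no other remaining equation mentions W.
Bind P := branch(q(3), node(Q, 3), 3); no other remaining equation mentions P. Substituting into the earlier binding gives W := branch(branch(q(3), node(Q, 3), 3), 3, nil).
Bind Q := unit. Substituting into the earlier bindings gives W := branch(branch(q(3), node(unit, 3), 3), 3, nil), P := branch(q(3), node(unit, 3), 3).
MGU = { U := branch(unit, unit, 3), T := branch(branch(unit, unit, 3), unit, nil), W := branch(branch(q(3), node(unit, 3), 3), 3, nil), P := branch(q(3), node(unit, 3), 3), Q := unit }, so Q := unit.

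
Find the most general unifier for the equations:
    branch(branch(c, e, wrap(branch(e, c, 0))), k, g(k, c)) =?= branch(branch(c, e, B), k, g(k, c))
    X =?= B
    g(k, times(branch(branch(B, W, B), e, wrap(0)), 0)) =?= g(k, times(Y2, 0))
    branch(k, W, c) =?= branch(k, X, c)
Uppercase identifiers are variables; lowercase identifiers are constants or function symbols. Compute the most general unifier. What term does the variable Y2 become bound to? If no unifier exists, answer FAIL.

Decompose branch/3: branch(c, e, wrap(branch(e, c, 0))) =?= branch(c, e, B),  k =?= k,  g(k, c) =?= g(k, c).
Decompose branch/3: c =?= c,  e =?= e,  wrap(branch(e, c, 0)) =?= B.
Delete trivial equation c =?= c.
Delete trivial equation e =?= e.
Bind B := wrap(branch(e, c, 0)); substituting into the 2 remaining equations that mention B gives: X =?= wrap(branch(e, c, 0)),  g(k, times(branch(branch(wrap(branch(e, c, 0)), W, wrap(branch(e, c, 0))), e, wrap(0)), 0)) =?= g(k, times(Y2, 0)).
Delete trivial equation k =?= k.
Delete trivial equation g(k, c) =?= g(k, c).
Bind X := wrap(branch(e, c, 0)); substituting into the one remaining equation that mentions X gives: branch(k, W, c) =?= branch(k, wrap(branch(e, c, 0)), c).
Decompose g/2: k =?= k,  times(branch(branch(wrap(branch(e, c, 0)), W, wrap(branch(e, c, 0))), e, wrap(0)), 0) =?= times(Y2, 0).
Delete trivial equation k =?= k.
Decompose times/2: branch(branch(wrap(branch(e, c, 0)), W, wrap(branch(e, c, 0))), e, wrap(0)) =?= Y2,  0 =?= 0.
Bind Y2 := branch(branch(wrap(branch(e, c, 0)), W, wrap(branch(e, c, 0))), e, wrap(0)); no other remaining equation mentions Y2.
Delete trivial equation 0 =?= 0.
Decompose branch/3: k =?= k,  W =?= wrap(branch(e, c, 0)),  c =?= c.
Delete trivial equation k =?= k.
Bind W := wrap(branch(e, c, 0)); no other remaining equation mentions W. Substituting into the earlier binding gives Y2 := branch(branch(wrap(branch(e, c, 0)), wrap(branch(e, c, 0)), wrap(branch(e, c, 0))), e, wrap(0)).
Delete trivial equation c =?= c.
MGU = { B -> wrap(branch(e, c, 0)), X -> wrap(branch(e, c, 0)), Y2 -> branch(branch(wrap(branch(e, c, 0)), wrap(branch(e, c, 0)), wrap(branch(e, c, 0))), e, wrap(0)), W -> wrap(branch(e, c, 0)) }, so Y2 -> branch(branch(wrap(branch(e, c, 0)), wrap(branch(e, c, 0)), wrap(branch(e, c, 0))), e, wrap(0)).

branch(branch(wrap(branch(e, c, 0)), wrap(branch(e, c, 0)), wrap(branch(e, c, 0))), e, wrap(0))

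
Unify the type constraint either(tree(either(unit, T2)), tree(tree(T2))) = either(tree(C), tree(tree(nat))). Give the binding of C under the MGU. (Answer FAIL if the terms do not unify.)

Decompose either/2: tree(either(unit, T2)) = tree(C),  tree(tree(T2)) = tree(tree(nat)).
Decompose tree/1: either(unit, T2) = C.
Bind C := either(unit, T2); no other remaining equation mentions C.
Decompose tree/1: tree(T2) = tree(nat).
Decompose tree/1: T2 = nat.
Bind T2 := nat. Substituting into the earlier binding gives C := either(unit, nat).
MGU = { C ↦ either(unit, nat), T2 ↦ nat }, so C ↦ either(unit, nat).

either(unit, nat)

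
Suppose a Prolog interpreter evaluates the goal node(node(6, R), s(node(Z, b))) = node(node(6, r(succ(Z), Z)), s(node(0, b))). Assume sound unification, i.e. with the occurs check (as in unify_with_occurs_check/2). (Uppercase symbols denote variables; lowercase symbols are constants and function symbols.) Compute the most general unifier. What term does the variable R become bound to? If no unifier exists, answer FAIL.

r(succ(0), 0)

Decompose node/2: node(6, R) = node(6, r(succ(Z), Z)),  s(node(Z, b)) = s(node(0, b)).
Decompose node/2: 6 = 6,  R = r(succ(Z), Z).
Delete trivial equation 6 = 6.
Bind R := r(succ(Z), Z); no other remaining equation mentions R.
Decompose s/1: node(Z, b) = node(0, b).
Decompose node/2: Z = 0,  b = b.
Bind Z := 0; no other remaining equation mentions Z. Substituting into the earlier binding gives R := r(succ(0), 0).
Delete trivial equation b = b.
MGU = { R -> r(succ(0), 0), Z -> 0 }, so R -> r(succ(0), 0).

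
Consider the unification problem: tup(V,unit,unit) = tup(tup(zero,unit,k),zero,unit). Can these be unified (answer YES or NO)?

Decompose tup/3: V = tup(zero,unit,k),  unit = zero,  unit = unit.
Bind V := tup(zero,unit,k); no other remaining equation mentions V.
Clash: constants unit and zero differ; no unifier exists.

NO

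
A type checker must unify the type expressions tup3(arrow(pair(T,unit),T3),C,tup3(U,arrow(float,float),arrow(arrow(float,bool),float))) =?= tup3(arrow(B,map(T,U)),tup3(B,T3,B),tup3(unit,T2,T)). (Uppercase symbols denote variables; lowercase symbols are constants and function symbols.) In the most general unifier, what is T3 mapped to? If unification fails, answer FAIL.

map(arrow(arrow(float,bool),float),unit)

Decompose tup3/3: arrow(pair(T,unit),T3) =?= arrow(B,map(T,U)),  C =?= tup3(B,T3,B),  tup3(U,arrow(float,float),arrow(arrow(float,bool),float)) =?= tup3(unit,T2,T).
Decompose arrow/2: pair(T,unit) =?= B,  T3 =?= map(T,U).
Bind B := pair(T,unit); substituting into the one remaining equation that mentions B gives: C =?= tup3(pair(T,unit),T3,pair(T,unit)).
Bind T3 := map(T,U); substituting into the one remaining equation that mentions T3 gives: C =?= tup3(pair(T,unit),map(T,U),pair(T,unit)).
Bind C := tup3(pair(T,unit),map(T,U),pair(T,unit)); no other remaining equation mentions C.
Decompose tup3/3: U =?= unit,  arrow(float,float) =?= T2,  arrow(arrow(float,bool),float) =?= T.
Bind U := unit; no other remaining equation mentions U. Substituting into the earlier bindings gives T3 := map(T,unit), C := tup3(pair(T,unit),map(T,unit),pair(T,unit)).
Bind T2 := arrow(float,float); no other remaining equation mentions T2.
Bind T := arrow(arrow(float,bool),float). Substituting into the earlier bindings gives B := pair(arrow(arrow(float,bool),float),unit), T3 := map(arrow(arrow(float,bool),float),unit), C := tup3(pair(arrow(arrow(float,bool),float),unit),map(arrow(arrow(float,bool),float),unit),pair(arrow(arrow(float,bool),float),unit)).
MGU = { B ↦ pair(arrow(arrow(float,bool),float),unit), T3 ↦ map(arrow(arrow(float,bool),float),unit), C ↦ tup3(pair(arrow(arrow(float,bool),float),unit),map(arrow(arrow(float,bool),float),unit),pair(arrow(arrow(float,bool),float),unit)), U ↦ unit, T2 ↦ arrow(float,float), T ↦ arrow(arrow(float,bool),float) }, so T3 ↦ map(arrow(arrow(float,bool),float),unit).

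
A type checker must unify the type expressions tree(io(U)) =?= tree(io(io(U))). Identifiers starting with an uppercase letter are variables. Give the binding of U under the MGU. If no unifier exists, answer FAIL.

FAIL

Decompose tree/1: io(U) =?= io(io(U)).
Decompose io/1: U =?= io(U).
Occurs check fails: U occurs in io(U); the equation U =?= io(U) has no finite solution.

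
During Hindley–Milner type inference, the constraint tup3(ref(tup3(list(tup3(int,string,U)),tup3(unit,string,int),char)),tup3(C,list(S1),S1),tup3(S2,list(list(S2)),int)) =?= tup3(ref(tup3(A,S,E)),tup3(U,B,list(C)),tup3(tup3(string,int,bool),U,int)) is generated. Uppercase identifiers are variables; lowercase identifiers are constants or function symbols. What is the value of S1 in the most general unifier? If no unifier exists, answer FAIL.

Decompose tup3/3: ref(tup3(list(tup3(int,string,U)),tup3(unit,string,int),char)) =?= ref(tup3(A,S,E)),  tup3(C,list(S1),S1) =?= tup3(U,B,list(C)),  tup3(S2,list(list(S2)),int) =?= tup3(tup3(string,int,bool),U,int).
Decompose ref/1: tup3(list(tup3(int,string,U)),tup3(unit,string,int),char) =?= tup3(A,S,E).
Decompose tup3/3: list(tup3(int,string,U)) =?= A,  tup3(unit,string,int) =?= S,  char =?= E.
Bind A := list(tup3(int,string,U)); no other remaining equation mentions A.
Bind S := tup3(unit,string,int); no other remaining equation mentions S.
Bind E := char; no other remaining equation mentions E.
Decompose tup3/3: C =?= U,  list(S1) =?= B,  S1 =?= list(C).
Bind C := U; substituting into the one remaining equation that mentions C gives: S1 =?= list(U).
Bind B := list(S1); no other remaining equation mentions B.
Bind S1 := list(U); no other remaining equation mentions S1. Substituting into the earlier binding gives B := list(list(U)).
Decompose tup3/3: S2 =?= tup3(string,int,bool),  list(list(S2)) =?= U,  int =?= int.
Bind S2 := tup3(string,int,bool); substituting into the one remaining equation that mentions S2 gives: list(list(tup3(string,int,bool))) =?= U.
Bind U := list(list(tup3(string,int,bool))); no other remaining equation mentions U. Substituting into the earlier bindings gives A := list(tup3(int,string,list(list(tup3(string,int,bool))))), C := list(list(tup3(string,int,bool))), B := list(list(list(list(tup3(string,int,bool))))), S1 := list(list(list(tup3(string,int,bool)))).
Delete trivial equation int =?= int.
MGU = { A := list(tup3(int,string,list(list(tup3(string,int,bool))))), S := tup3(unit,string,int), E := char, C := list(list(tup3(string,int,bool))), B := list(list(list(list(tup3(string,int,bool))))), S1 := list(list(list(tup3(string,int,bool)))), S2 := tup3(string,int,bool), U := list(list(tup3(string,int,bool))) }, so S1 := list(list(list(tup3(string,int,bool)))).

list(list(list(tup3(string,int,bool))))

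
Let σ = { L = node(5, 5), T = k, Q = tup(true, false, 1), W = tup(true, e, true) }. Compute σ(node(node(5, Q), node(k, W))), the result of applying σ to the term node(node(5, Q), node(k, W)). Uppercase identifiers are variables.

Replace each occurrence of Q with tup(true, false, 1).
Replace each occurrence of W with tup(true, e, true).
Result: node(node(5, tup(true, false, 1)), node(k, tup(true, e, true))).

node(node(5, tup(true, false, 1)), node(k, tup(true, e, true)))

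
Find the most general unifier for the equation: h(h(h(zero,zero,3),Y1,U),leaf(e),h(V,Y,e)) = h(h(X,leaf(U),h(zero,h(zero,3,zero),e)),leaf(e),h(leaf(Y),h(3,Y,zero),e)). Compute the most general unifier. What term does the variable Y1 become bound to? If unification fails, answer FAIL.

Decompose h/3: h(h(zero,zero,3),Y1,U) = h(X,leaf(U),h(zero,h(zero,3,zero),e)),  leaf(e) = leaf(e),  h(V,Y,e) = h(leaf(Y),h(3,Y,zero),e).
Decompose h/3: h(zero,zero,3) = X,  Y1 = leaf(U),  U = h(zero,h(zero,3,zero),e).
Bind X := h(zero,zero,3); no other remaining equation mentions X.
Bind Y1 := leaf(U); no other remaining equation mentions Y1.
Bind U := h(zero,h(zero,3,zero),e); no other remaining equation mentions U. Substituting into the earlier binding gives Y1 := leaf(h(zero,h(zero,3,zero),e)).
Delete trivial equation leaf(e) = leaf(e).
Decompose h/3: V = leaf(Y),  Y = h(3,Y,zero),  e = e.
Bind V := leaf(Y); no other remaining equation mentions V.
Occurs check fails: Y occurs in h(3,Y,zero); the equation Y = h(3,Y,zero) has no finite solution.

FAIL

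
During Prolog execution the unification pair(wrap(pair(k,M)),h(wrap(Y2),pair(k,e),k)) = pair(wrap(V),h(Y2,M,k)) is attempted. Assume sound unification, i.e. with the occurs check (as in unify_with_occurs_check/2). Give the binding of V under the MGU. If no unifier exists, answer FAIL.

FAIL

Decompose pair/2: wrap(pair(k,M)) = wrap(V),  h(wrap(Y2),pair(k,e),k) = h(Y2,M,k).
Decompose wrap/1: pair(k,M) = V.
Bind V := pair(k,M); no other remaining equation mentions V.
Decompose h/3: wrap(Y2) = Y2,  pair(k,e) = M,  k = k.
Occurs check fails: Y2 occurs in wrap(Y2); the equation Y2 = wrap(Y2) has no finite solution.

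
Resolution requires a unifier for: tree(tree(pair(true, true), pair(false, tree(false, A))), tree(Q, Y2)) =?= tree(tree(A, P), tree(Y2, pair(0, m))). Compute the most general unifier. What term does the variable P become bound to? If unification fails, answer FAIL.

Decompose tree/2: tree(pair(true, true), pair(false, tree(false, A))) =?= tree(A, P),  tree(Q, Y2) =?= tree(Y2, pair(0, m)).
Decompose tree/2: pair(true, true) =?= A,  pair(false, tree(false, A)) =?= P.
Bind A := pair(true, true); substituting into the one remaining equation that mentions A gives: pair(false, tree(false, pair(true, true))) =?= P.
Bind P := pair(false, tree(false, pair(true, true))); no other remaining equation mentions P.
Decompose tree/2: Q =?= Y2,  Y2 =?= pair(0, m).
Bind Q := Y2; no other remaining equation mentions Q.
Bind Y2 := pair(0, m). Substituting into the earlier binding gives Q := pair(0, m).
MGU = { A ↦ pair(true, true), P ↦ pair(false, tree(false, pair(true, true))), Q ↦ pair(0, m), Y2 ↦ pair(0, m) }, so P ↦ pair(false, tree(false, pair(true, true))).

pair(false, tree(false, pair(true, true)))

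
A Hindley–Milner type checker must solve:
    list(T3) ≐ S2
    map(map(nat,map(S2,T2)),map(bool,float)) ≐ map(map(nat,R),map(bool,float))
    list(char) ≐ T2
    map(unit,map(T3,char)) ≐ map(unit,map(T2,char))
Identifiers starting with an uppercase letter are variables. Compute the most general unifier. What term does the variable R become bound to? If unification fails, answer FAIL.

Bind S2 := list(T3); substituting into the one remaining equation that mentions S2 gives: map(map(nat,map(list(T3),T2)),map(bool,float)) ≐ map(map(nat,R),map(bool,float)).
Decompose map/2: map(nat,map(list(T3),T2)) ≐ map(nat,R),  map(bool,float) ≐ map(bool,float).
Decompose map/2: nat ≐ nat,  map(list(T3),T2) ≐ R.
Delete trivial equation nat ≐ nat.
Bind R := map(list(T3),T2); no other remaining equation mentions R.
Delete trivial equation map(bool,float) ≐ map(bool,float).
Bind T2 := list(char); substituting into the remaining equation gives: map(unit,map(T3,char)) ≐ map(unit,map(list(char),char)). Substituting into the earlier binding gives R := map(list(T3),list(char)).
Decompose map/2: unit ≐ unit,  map(T3,char) ≐ map(list(char),char).
Delete trivial equation unit ≐ unit.
Decompose map/2: T3 ≐ list(char),  char ≐ char.
Bind T3 := list(char); no other remaining equation mentions T3. Substituting into the earlier bindings gives S2 := list(list(char)), R := map(list(list(char)),list(char)).
Delete trivial equation char ≐ char.
MGU = { S2 ↦ list(list(char)), R ↦ map(list(list(char)),list(char)), T2 ↦ list(char), T3 ↦ list(char) }, so R ↦ map(list(list(char)),list(char)).

map(list(list(char)),list(char))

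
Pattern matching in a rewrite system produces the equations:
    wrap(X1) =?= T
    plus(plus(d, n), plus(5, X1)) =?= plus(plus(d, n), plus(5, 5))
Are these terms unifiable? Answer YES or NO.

YES

Bind T := wrap(X1); no other remaining equation mentions T.
Decompose plus/2: plus(d, n) =?= plus(d, n),  plus(5, X1) =?= plus(5, 5).
Delete trivial equation plus(d, n) =?= plus(d, n).
Decompose plus/2: 5 =?= 5,  X1 =?= 5.
Delete trivial equation 5 =?= 5.
Bind X1 := 5. Substituting into the earlier binding gives T := wrap(5).
No equations remain and no clash or occurs-check failure arose, so a unifier exists.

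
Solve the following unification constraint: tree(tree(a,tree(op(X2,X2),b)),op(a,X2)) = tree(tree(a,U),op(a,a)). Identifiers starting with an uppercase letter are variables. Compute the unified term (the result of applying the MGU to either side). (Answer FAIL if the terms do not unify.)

tree(tree(a,tree(op(a,a),b)),op(a,a))

Decompose tree/2: tree(a,tree(op(X2,X2),b)) = tree(a,U),  op(a,X2) = op(a,a).
Decompose tree/2: a = a,  tree(op(X2,X2),b) = U.
Delete trivial equation a = a.
Bind U := tree(op(X2,X2),b); no other remaining equation mentions U.
Decompose op/2: a = a,  X2 = a.
Delete trivial equation a = a.
Bind X2 := a. Substituting into the earlier binding gives U := tree(op(a,a),b).
Applying the MGU to either side gives tree(tree(a,tree(op(a,a),b)),op(a,a)).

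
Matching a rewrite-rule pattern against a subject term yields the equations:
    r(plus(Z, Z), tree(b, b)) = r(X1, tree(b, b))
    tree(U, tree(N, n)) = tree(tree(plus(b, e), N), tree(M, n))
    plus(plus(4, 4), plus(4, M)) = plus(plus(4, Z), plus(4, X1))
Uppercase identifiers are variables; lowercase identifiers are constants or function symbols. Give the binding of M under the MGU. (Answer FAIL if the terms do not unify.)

plus(4, 4)

Decompose r/2: plus(Z, Z) = X1,  tree(b, b) = tree(b, b).
Bind X1 := plus(Z, Z); substituting into the one remaining equation that mentions X1 gives: plus(plus(4, 4), plus(4, M)) = plus(plus(4, Z), plus(4, plus(Z, Z))).
Delete trivial equation tree(b, b) = tree(b, b).
Decompose tree/2: U = tree(plus(b, e), N),  tree(N, n) = tree(M, n).
Bind U := tree(plus(b, e), N); no other remaining equation mentions U.
Decompose tree/2: N = M,  n = n.
Bind N := M; no other remaining equation mentions N. Substituting into the earlier binding gives U := tree(plus(b, e), M).
Delete trivial equation n = n.
Decompose plus/2: plus(4, 4) = plus(4, Z),  plus(4, M) = plus(4, plus(Z, Z)).
Decompose plus/2: 4 = 4,  4 = Z.
Delete trivial equation 4 = 4.
Bind Z := 4; substituting into the remaining equation gives: plus(4, M) = plus(4, plus(4, 4)). Substituting into the earlier binding gives X1 := plus(4, 4).
Decompose plus/2: 4 = 4,  M = plus(4, 4).
Delete trivial equation 4 = 4.
Bind M := plus(4, 4). Substituting into the earlier bindings gives U := tree(plus(b, e), plus(4, 4)), N := plus(4, 4).
MGU = { X1 := plus(4, 4), U := tree(plus(b, e), plus(4, 4)), N := plus(4, 4), Z := 4, M := plus(4, 4) }, so M := plus(4, 4).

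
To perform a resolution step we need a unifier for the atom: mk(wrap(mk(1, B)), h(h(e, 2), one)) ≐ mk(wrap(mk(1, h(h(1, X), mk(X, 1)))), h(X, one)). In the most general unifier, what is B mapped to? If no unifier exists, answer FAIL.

Decompose mk/2: wrap(mk(1, B)) ≐ wrap(mk(1, h(h(1, X), mk(X, 1)))),  h(h(e, 2), one) ≐ h(X, one).
Decompose wrap/1: mk(1, B) ≐ mk(1, h(h(1, X), mk(X, 1))).
Decompose mk/2: 1 ≐ 1,  B ≐ h(h(1, X), mk(X, 1)).
Delete trivial equation 1 ≐ 1.
Bind B := h(h(1, X), mk(X, 1)); no other remaining equation mentions B.
Decompose h/2: h(e, 2) ≐ X,  one ≐ one.
Bind X := h(e, 2); no other remaining equation mentions X. Substituting into the earlier binding gives B := h(h(1, h(e, 2)), mk(h(e, 2), 1)).
Delete trivial equation one ≐ one.
MGU = { B ↦ h(h(1, h(e, 2)), mk(h(e, 2), 1)), X ↦ h(e, 2) }, so B ↦ h(h(1, h(e, 2)), mk(h(e, 2), 1)).

h(h(1, h(e, 2)), mk(h(e, 2), 1))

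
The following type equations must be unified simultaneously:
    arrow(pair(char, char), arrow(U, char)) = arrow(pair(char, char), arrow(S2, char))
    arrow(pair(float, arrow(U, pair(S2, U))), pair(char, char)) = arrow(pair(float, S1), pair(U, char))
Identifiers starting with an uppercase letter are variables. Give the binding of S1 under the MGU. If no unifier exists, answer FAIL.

Decompose arrow/2: pair(char, char) = pair(char, char),  arrow(U, char) = arrow(S2, char).
Delete trivial equation pair(char, char) = pair(char, char).
Decompose arrow/2: U = S2,  char = char.
Bind U := S2; substituting into the one remaining equation that mentions U gives: arrow(pair(float, arrow(S2, pair(S2, S2))), pair(char, char)) = arrow(pair(float, S1), pair(S2, char)).
Delete trivial equation char = char.
Decompose arrow/2: pair(float, arrow(S2, pair(S2, S2))) = pair(float, S1),  pair(char, char) = pair(S2, char).
Decompose pair/2: float = float,  arrow(S2, pair(S2, S2)) = S1.
Delete trivial equation float = float.
Bind S1 := arrow(S2, pair(S2, S2)); no other remaining equation mentions S1.
Decompose pair/2: char = S2,  char = char.
Bind S2 := char; no other remaining equation mentions S2. Substituting into the earlier bindings gives U := char, S1 := arrow(char, pair(char, char)).
Delete trivial equation char = char.
MGU = { U := char, S1 := arrow(char, pair(char, char)), S2 := char }, so S1 := arrow(char, pair(char, char)).

arrow(char, pair(char, char))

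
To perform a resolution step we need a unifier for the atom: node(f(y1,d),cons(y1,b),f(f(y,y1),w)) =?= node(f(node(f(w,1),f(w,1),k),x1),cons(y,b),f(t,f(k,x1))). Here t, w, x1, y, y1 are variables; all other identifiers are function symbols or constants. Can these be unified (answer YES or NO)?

Decompose node/3: f(y1,d) =?= f(node(f(w,1),f(w,1),k),x1),  cons(y1,b) =?= cons(y,b),  f(f(y,y1),w) =?= f(t,f(k,x1)).
Decompose f/2: y1 =?= node(f(w,1),f(w,1),k),  d =?= x1.
Bind y1 := node(f(w,1),f(w,1),k); substituting into the 2 remaining equations that mention y1 gives: cons(node(f(w,1),f(w,1),k),b) =?= cons(y,b),  f(f(y,node(f(w,1),f(w,1),k)),w) =?= f(t,f(k,x1)).
Bind x1 := d; substituting into the one remaining equation that mentions x1 gives: f(f(y,node(f(w,1),f(w,1),k)),w) =?= f(t,f(k,d)).
Decompose cons/2: node(f(w,1),f(w,1),k) =?= y,  b =?= b.
Bind y := node(f(w,1),f(w,1),k); substituting into the one remaining equation that mentions y gives: f(f(node(f(w,1),f(w,1),k),node(f(w,1),f(w,1),k)),w) =?= f(t,f(k,d)).
Delete trivial equation b =?= b.
Decompose f/2: f(node(f(w,1),f(w,1),k),node(f(w,1),f(w,1),k)) =?= t,  w =?= f(k,d).
Bind t := f(node(f(w,1),f(w,1),k),node(f(w,1),f(w,1),k)); no other remaining equation mentions t.
Bind w := f(k,d). Substituting into the earlier bindings gives y1 := node(f(f(k,d),1),f(f(k,d),1),k), y := node(f(f(k,d),1),f(f(k,d),1),k), t := f(node(f(f(k,d),1),f(f(k,d),1),k),node(f(f(k,d),1),f(f(k,d),1),k)).
No equations remain and no clash or occurs-check failure arose, so a unifier exists.

YES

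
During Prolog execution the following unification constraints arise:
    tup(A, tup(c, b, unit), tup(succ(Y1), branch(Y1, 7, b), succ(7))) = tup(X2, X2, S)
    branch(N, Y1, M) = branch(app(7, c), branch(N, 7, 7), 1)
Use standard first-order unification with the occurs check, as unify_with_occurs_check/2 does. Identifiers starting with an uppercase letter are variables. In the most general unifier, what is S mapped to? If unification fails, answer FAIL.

Decompose tup/3: A = X2,  tup(c, b, unit) = X2,  tup(succ(Y1), branch(Y1, 7, b), succ(7)) = S.
Bind A := X2; no other remaining equation mentions A.
Bind X2 := tup(c, b, unit); no other remaining equation mentions X2. Substituting into the earlier binding gives A := tup(c, b, unit).
Bind S := tup(succ(Y1), branch(Y1, 7, b), succ(7)); no other remaining equation mentions S.
Decompose branch/3: N = app(7, c),  Y1 = branch(N, 7, 7),  M = 1.
Bind N := app(7, c); substituting into the one remaining equation that mentions N gives: Y1 = branch(app(7, c), 7, 7).
Bind Y1 := branch(app(7, c), 7, 7); no other remaining equation mentions Y1. Substituting into the earlier binding gives S := tup(succ(branch(app(7, c), 7, 7)), branch(branch(app(7, c), 7, 7), 7, b), succ(7)).
Bind M := 1.
MGU = { A -> tup(c, b, unit), X2 -> tup(c, b, unit), S -> tup(succ(branch(app(7, c), 7, 7)), branch(branch(app(7, c), 7, 7), 7, b), succ(7)), N -> app(7, c), Y1 -> branch(app(7, c), 7, 7), M -> 1 }, so S -> tup(succ(branch(app(7, c), 7, 7)), branch(branch(app(7, c), 7, 7), 7, b), succ(7)).

tup(succ(branch(app(7, c), 7, 7)), branch(branch(app(7, c), 7, 7), 7, b), succ(7))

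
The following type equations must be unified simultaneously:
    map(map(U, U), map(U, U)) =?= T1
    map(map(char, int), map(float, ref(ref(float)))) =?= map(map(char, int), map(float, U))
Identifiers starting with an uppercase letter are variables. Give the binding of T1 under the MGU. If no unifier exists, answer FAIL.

Bind T1 := map(map(U, U), map(U, U)); no other remaining equation mentions T1.
Decompose map/2: map(char, int) =?= map(char, int),  map(float, ref(ref(float))) =?= map(float, U).
Delete trivial equation map(char, int) =?= map(char, int).
Decompose map/2: float =?= float,  ref(ref(float)) =?= U.
Delete trivial equation float =?= float.
Bind U := ref(ref(float)). Substituting into the earlier binding gives T1 := map(map(ref(ref(float)), ref(ref(float))), map(ref(ref(float)), ref(ref(float)))).
MGU = { T1 ↦ map(map(ref(ref(float)), ref(ref(float))), map(ref(ref(float)), ref(ref(float)))), U ↦ ref(ref(float)) }, so T1 ↦ map(map(ref(ref(float)), ref(ref(float))), map(ref(ref(float)), ref(ref(float)))).

map(map(ref(ref(float)), ref(ref(float))), map(ref(ref(float)), ref(ref(float))))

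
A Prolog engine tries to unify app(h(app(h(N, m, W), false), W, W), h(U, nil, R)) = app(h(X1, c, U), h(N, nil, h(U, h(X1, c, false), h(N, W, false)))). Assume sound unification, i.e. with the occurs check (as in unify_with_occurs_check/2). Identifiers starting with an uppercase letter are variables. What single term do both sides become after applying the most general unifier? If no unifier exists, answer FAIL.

app(h(app(h(c, m, c), false), c, c), h(c, nil, h(c, h(app(h(c, m, c), false), c, false), h(c, c, false))))

Decompose app/2: h(app(h(N, m, W), false), W, W) = h(X1, c, U),  h(U, nil, R) = h(N, nil, h(U, h(X1, c, false), h(N, W, false))).
Decompose h/3: app(h(N, m, W), false) = X1,  W = c,  W = U.
Bind X1 := app(h(N, m, W), false); substituting into the one remaining equation that mentions X1 gives: h(U, nil, R) = h(N, nil, h(U, h(app(h(N, m, W), false), c, false), h(N, W, false))).
Bind W := c; substituting into the remaining equations gives: c = U,  h(U, nil, R) = h(N, nil, h(U, h(app(h(N, m, c), false), c, false), h(N, c, false))). Substituting into the earlier binding gives X1 := app(h(N, m, c), false).
Bind U := c; substituting into the remaining equation gives: h(c, nil, R) = h(N, nil, h(c, h(app(h(N, m, c), false), c, false), h(N, c, false))).
Decompose h/3: c = N,  nil = nil,  R = h(c, h(app(h(N, m, c), false), c, false), h(N, c, false)).
Bind N := c; substituting into the one remaining equation that mentions N gives: R = h(c, h(app(h(c, m, c), false), c, false), h(c, c, false)). Substituting into the earlier binding gives X1 := app(h(c, m, c), false).
Delete trivial equation nil = nil.
Bind R := h(c, h(app(h(c, m, c), false), c, false), h(c, c, false)).
Applying the MGU to either side gives app(h(app(h(c, m, c), false), c, c), h(c, nil, h(c, h(app(h(c, m, c), false), c, false), h(c, c, false)))).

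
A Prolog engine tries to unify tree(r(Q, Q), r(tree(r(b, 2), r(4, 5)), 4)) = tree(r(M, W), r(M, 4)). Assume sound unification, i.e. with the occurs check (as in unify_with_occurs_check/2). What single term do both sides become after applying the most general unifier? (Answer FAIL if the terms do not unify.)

Decompose tree/2: r(Q, Q) = r(M, W),  r(tree(r(b, 2), r(4, 5)), 4) = r(M, 4).
Decompose r/2: Q = M,  Q = W.
Bind Q := M; substituting into the one remaining equation that mentions Q gives: M = W.
Bind M := W; substituting into the remaining equation gives: r(tree(r(b, 2), r(4, 5)), 4) = r(W, 4). Substituting into the earlier binding gives Q := W.
Decompose r/2: tree(r(b, 2), r(4, 5)) = W,  4 = 4.
Bind W := tree(r(b, 2), r(4, 5)); no other remaining equation mentions W. Substituting into the earlier bindings gives Q := tree(r(b, 2), r(4, 5)), M := tree(r(b, 2), r(4, 5)).
Delete trivial equation 4 = 4.
Applying the MGU to either side gives tree(r(tree(r(b, 2), r(4, 5)), tree(r(b, 2), r(4, 5))), r(tree(r(b, 2), r(4, 5)), 4)).

tree(r(tree(r(b, 2), r(4, 5)), tree(r(b, 2), r(4, 5))), r(tree(r(b, 2), r(4, 5)), 4))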